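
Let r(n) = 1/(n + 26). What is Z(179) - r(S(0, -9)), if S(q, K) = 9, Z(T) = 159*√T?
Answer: -1/35 + 159*√179 ≈ 2127.2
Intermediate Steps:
r(n) = 1/(26 + n)
Z(179) - r(S(0, -9)) = 159*√179 - 1/(26 + 9) = 159*√179 - 1/35 = -1/35 + 159*√179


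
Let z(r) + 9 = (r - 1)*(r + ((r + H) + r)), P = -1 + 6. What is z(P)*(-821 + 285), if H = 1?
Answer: -29480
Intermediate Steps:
P = 5
z(r) = -9 + (1 + 3*r)*(-1 + r) (z(r) = -9 + (r - 1)*(r + ((r + 1) + r)) = -9 + (-1 + r)*(r + ((1 + r) + r)) = -9 + (-1 + r)*(r + (1 + 2*r)) = -9 + (-1 + r)*(1 + 3*r) = -9 + (1 + 3*r)*(-1 + r))
z(P)*(-821 + 285) = (-10 - 2*5 + 3*5²)*(-821 + 285) = (-10 - 10 + 3*25)*(-536) = (-10 - 10 + 75)*(-536) = 55*(-536) = -29480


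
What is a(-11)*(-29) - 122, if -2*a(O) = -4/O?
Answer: -1284/11 ≈ -116.73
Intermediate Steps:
a(O) = 2/O (a(O) = -(-2)/O = 2/O)
a(-11)*(-29) - 122 = (2/(-11))*(-29) - 122 = (2*(-1/11))*(-29) - 122 = -2/11*(-29) - 122 = 58/11 - 122 = -1284/11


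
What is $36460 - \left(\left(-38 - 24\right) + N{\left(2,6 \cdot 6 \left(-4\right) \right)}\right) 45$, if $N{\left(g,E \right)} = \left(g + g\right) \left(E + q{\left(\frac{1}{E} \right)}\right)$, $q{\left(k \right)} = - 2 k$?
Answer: $\frac{130335}{2} \approx 65168.0$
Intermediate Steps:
$N{\left(g,E \right)} = 2 g \left(E - \frac{2}{E}\right)$ ($N{\left(g,E \right)} = \left(g + g\right) \left(E - \frac{2}{E}\right) = 2 g \left(E - \frac{2}{E}\right)$)
$36460 - \left(\left(-38 - 24\right) + N{\left(2,6 \cdot 6 \left(-4\right) \right)}\right) 45 = 36460 - \left(\left(-38 - 24\right) + 2 \cdot 2 \frac{1}{6 \cdot 6 \left(-4\right)} \left(-2 + \left(6 \cdot 6 \left(-4\right)\right)^{2}\right)\right) 45 = 36460 - \left(\left(-38 - 24\right) + 2 \cdot 2 \frac{1}{36 \left(-4\right)} \left(-2 + \left(36 \left(-4\right)\right)^{2}\right)\right) 45 = 36460 - \left(-62 + 2 \cdot 2 \frac{1}{-144} \left(-2 + \left(-144\right)^{2}\right)\right) 45 = 36460 - \left(-62 + 2 \cdot 2 \left(- \frac{1}{144}\right) \left(-2 + 20736\right)\right) 45 = 36460 - \left(-62 + 2 \cdot 2 \left(- \frac{1}{144}\right) 20734\right) 45 = 36460 - \left(-62 - \frac{10367}{18}\right) 45 = 36460 - \left(- \frac{11483}{18}\right) 45 = 36460 - - \frac{57415}{2} = 36460 + \frac{57415}{2} = \frac{130335}{2}$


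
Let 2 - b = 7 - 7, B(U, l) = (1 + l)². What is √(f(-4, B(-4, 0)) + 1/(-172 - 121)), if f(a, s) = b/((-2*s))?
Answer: 7*I*√1758/293 ≈ 1.0017*I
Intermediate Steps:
b = 2 (b = 2 - (7 - 7) = 2 - 1*0 = 2 + 0 = 2)
f(a, s) = -1/s (f(a, s) = 2/((-2*s)) = 2*(-1/(2*s)) = -1/s)
√(f(-4, B(-4, 0)) + 1/(-172 - 121)) = √(-1/((1 + 0)²) + 1/(-172 - 121)) = √(-1/(1²) + 1/(-293)) = √(-1/1 - 1/293) = √(-1*1 - 1/293) = √(-1 - 1/293) = √(-294/293) = 7*I*√1758/293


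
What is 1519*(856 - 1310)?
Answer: -689626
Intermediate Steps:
1519*(856 - 1310) = 1519*(-454) = -689626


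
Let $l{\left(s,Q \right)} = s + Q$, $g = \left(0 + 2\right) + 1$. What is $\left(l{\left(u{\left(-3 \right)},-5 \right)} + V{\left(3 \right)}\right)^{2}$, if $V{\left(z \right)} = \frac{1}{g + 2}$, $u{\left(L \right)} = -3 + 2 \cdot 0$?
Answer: $\frac{1521}{25} \approx 60.84$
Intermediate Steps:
$g = 3$ ($g = 2 + 1 = 3$)
$u{\left(L \right)} = -3$ ($u{\left(L \right)} = -3 + 0 = -3$)
$l{\left(s,Q \right)} = Q + s$
$V{\left(z \right)} = \frac{1}{5}$ ($V{\left(z \right)} = \frac{1}{3 + 2} = \frac{1}{5}$)
$\left(l{\left(u{\left(-3 \right)},-5 \right)} + V{\left(3 \right)}\right)^{2} = \left(\left(-5 - 3\right) + \frac{1}{5}\right)^{2} = \left(-8 + \frac{1}{5}\right)^{2} = \left(- \frac{39}{5}\right)^{2} = \frac{1521}{25}$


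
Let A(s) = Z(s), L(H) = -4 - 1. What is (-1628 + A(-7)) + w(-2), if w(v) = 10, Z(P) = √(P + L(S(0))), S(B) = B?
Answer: -1618 + 2*I*√3 ≈ -1618.0 + 3.4641*I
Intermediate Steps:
L(H) = -5
Z(P) = √(-5 + P) (Z(P) = √(P - 5) = √(-5 + P))
A(s) = √(-5 + s)
(-1628 + A(-7)) + w(-2) = (-1628 + √(-5 - 7)) + 10 = (-1628 + √(-12)) + 10 = (-1628 + 2*I*√3) + 10 = -1618 + 2*I*√3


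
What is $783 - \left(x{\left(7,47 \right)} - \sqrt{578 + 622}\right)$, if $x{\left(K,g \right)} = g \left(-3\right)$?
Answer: $924 + 20 \sqrt{3} \approx 958.64$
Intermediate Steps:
$x{\left(K,g \right)} = - 3 g$
$783 - \left(x{\left(7,47 \right)} - \sqrt{578 + 622}\right) = 783 - \left(\left(-3\right) 47 - \sqrt{578 + 622}\right) = 783 - \left(-141 - \sqrt{1200}\right) = 783 - \left(-141 - 20 \sqrt{3}\right) = 783 + \left(141 + 20 \sqrt{3}\right) = 924 + 20 \sqrt{3}$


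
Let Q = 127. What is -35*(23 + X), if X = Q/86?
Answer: -73675/86 ≈ -856.69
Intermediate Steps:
X = 127/86 ≈ 1.4767
-35*(23 + X) = -35*(23 + 127/86) = -35*2105/86 = -73675/86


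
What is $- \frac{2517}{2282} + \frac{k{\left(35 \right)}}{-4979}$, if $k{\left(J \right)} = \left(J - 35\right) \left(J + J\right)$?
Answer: $- \frac{2517}{2282} \approx -1.103$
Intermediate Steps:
$k{\left(J \right)} = 2 J \left(-35 + J\right)$ ($k{\left(J \right)} = \left(-35 + J\right) 2 J = 2 J \left(-35 + J\right)$)
$- \frac{2517}{2282} + \frac{k{\left(35 \right)}}{-4979} = - \frac{2517}{2282} + \frac{2 \cdot 35 \left(-35 + 35\right)}{-4979} = \left(-2517\right) \frac{1}{2282} + 2 \cdot 35 \cdot 0 \left(- \frac{1}{4979}\right) = - \frac{2517}{2282} + 0 \left(- \frac{1}{4979}\right) = - \frac{2517}{2282} + 0 = - \frac{2517}{2282}$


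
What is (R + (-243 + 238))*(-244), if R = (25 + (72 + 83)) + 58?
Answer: -56852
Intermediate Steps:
R = 238 (R = (25 + 155) + 58 = 180 + 58 = 238)
(R + (-243 + 238))*(-244) = (238 + (-243 + 238))*(-244) = (238 - 5)*(-244) = 233*(-244) = -56852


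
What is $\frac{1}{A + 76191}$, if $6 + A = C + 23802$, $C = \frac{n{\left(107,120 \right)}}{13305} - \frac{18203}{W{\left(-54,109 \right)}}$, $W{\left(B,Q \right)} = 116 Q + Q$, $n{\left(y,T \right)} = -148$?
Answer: $\frac{518895}{51882007948} \approx 1.0001 \cdot 10^{-5}$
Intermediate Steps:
$W{\left(B,Q \right)} = 117 Q$
$C = - \frac{746417}{518895}$ ($C = - \frac{148}{13305} - \frac{18203}{117 \cdot 109} = \left(-148\right) \frac{1}{13305} - \frac{18203}{12753} = - \frac{148}{13305} - \frac{167}{117} = - \frac{746417}{518895} \approx -1.4385$)
$A = \frac{12346879003}{518895}$ ($A = -6 + \left(- \frac{746417}{518895} + 23802\right) = -6 + \frac{12349992373}{518895} = \frac{12346879003}{518895} \approx 23795.0$)
$\frac{1}{A + 76191} = \frac{1}{\frac{12346879003}{518895} + 76191} = \frac{1}{\frac{51882007948}{518895}} = \frac{518895}{51882007948}$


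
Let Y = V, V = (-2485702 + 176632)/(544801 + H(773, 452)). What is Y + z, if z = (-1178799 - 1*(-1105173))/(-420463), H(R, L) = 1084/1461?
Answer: -271970095881408/66933954444947 ≈ -4.0633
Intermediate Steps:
H(R, L) = 1084/1461 (H(R, L) = 1084*(1/1461) = 1084/1461)
z = 73626/420463 (z = (-1178799 + 1105173)*(-1/420463) = -73626*(-1/420463) = 73626/420463 ≈ 0.17511)
V = -674710254/159191069 (V = (-2485702 + 176632)/(544801 + 1084/1461) = -2309070/795955345/1461 = -2309070*1461/795955345 = -674710254/159191069 ≈ -4.2384)
Y = -674710254/159191069 ≈ -4.2384
Y + z = -674710254/159191069 + 73626/420463 = -271970095881408/66933954444947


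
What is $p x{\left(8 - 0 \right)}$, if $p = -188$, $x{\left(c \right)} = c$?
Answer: $-1504$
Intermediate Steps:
$p x{\left(8 - 0 \right)} = - 188 \left(8 - 0\right) = - 188 \left(8 + 0\right) = \left(-188\right) 8 = -1504$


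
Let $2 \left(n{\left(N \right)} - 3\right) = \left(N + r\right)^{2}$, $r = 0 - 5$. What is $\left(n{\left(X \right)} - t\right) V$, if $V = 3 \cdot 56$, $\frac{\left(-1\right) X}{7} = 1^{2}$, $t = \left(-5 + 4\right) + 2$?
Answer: $12432$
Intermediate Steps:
$t = 1$ ($t = -1 + 2 = 1$)
$X = -7$ ($X = - 7 \cdot 1^{2} = \left(-7\right) 1 = -7$)
$r = -5$
$n{\left(N \right)} = 3 + \frac{\left(-5 + N\right)^{2}}{2}$ ($n{\left(N \right)} = 3 + \frac{\left(N - 5\right)^{2}}{2} = 3 + \frac{\left(-5 + N\right)^{2}}{2}$)
$V = 168$
$\left(n{\left(X \right)} - t\right) V = \left(\left(3 + \frac{\left(-5 - 7\right)^{2}}{2}\right) - 1\right) 168 = \left(\left(3 + \frac{\left(-12\right)^{2}}{2}\right) - 1\right) 168 = \left(\left(3 + \frac{1}{2} \cdot 144\right) - 1\right) 168 = \left(\left(3 + 72\right) - 1\right) 168 = \left(75 - 1\right) 168 = 74 \cdot 168 = 12432$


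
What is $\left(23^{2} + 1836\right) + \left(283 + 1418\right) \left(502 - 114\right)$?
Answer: $662353$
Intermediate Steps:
$\left(23^{2} + 1836\right) + \left(283 + 1418\right) \left(502 - 114\right) = \left(529 + 1836\right) + 1701 \cdot 388 = 2365 + 659988 = 662353$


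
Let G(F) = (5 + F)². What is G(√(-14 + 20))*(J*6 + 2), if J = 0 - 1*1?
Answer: -124 - 40*√6 ≈ -221.98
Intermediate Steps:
J = -1 (J = 0 - 1 = -1)
G(√(-14 + 20))*(J*6 + 2) = (5 + √(-14 + 20))²*(-1*6 + 2) = (5 + √6)²*(-6 + 2) = (5 + √6)²*(-4) = -4*(5 + √6)²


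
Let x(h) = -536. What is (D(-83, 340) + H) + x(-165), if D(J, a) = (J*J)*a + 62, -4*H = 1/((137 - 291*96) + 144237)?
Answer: 1090691513071/465752 ≈ 2.3418e+6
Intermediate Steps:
H = -1/465752 (H = -1/(4*((137 - 291*96) + 144237)) = -1/(4*((137 - 27936) + 144237)) = -1/(4*(-27799 + 144237)) = -¼/116438 = -¼*1/116438 = -1/465752 ≈ -2.1471e-6)
D(J, a) = 62 + a*J² (D(J, a) = J²*a + 62 = a*J² + 62 = 62 + a*J²)
(D(-83, 340) + H) + x(-165) = ((62 + 340*(-83)²) - 1/465752) - 536 = ((62 + 340*6889) - 1/465752) - 536 = ((62 + 2342260) - 1/465752) - 536 = (2342322 - 1/465752) - 536 = 1090941156143/465752 - 536 = 1090691513071/465752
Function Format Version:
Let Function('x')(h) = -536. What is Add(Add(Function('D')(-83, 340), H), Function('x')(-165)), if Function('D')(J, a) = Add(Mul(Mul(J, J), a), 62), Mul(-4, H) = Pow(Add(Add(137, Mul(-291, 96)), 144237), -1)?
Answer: Rational(1090691513071, 465752) ≈ 2.3418e+6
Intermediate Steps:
H = Rational(-1, 465752) (H = Mul(Rational(-1, 4), Pow(Add(Add(137, Mul(-291, 96)), 144237), -1)) = Mul(Rational(-1, 4), Pow(Add(Add(137, -27936), 144237), -1)) = Mul(Rational(-1, 4), Pow(Add(-27799, 144237), -1)) = Mul(Rational(-1, 4), Pow(116438, -1)) = Mul(Rational(-1, 4), Rational(1, 116438)) = Rational(-1, 465752) ≈ -2.1471e-6)
Function('D')(J, a) = Add(62, Mul(a, Pow(J, 2))) (Function('D')(J, a) = Add(Mul(Pow(J, 2), a), 62) = Add(Mul(a, Pow(J, 2)), 62) = Add(62, Mul(a, Pow(J, 2))))
Add(Add(Function('D')(-83, 340), H), Function('x')(-165)) = Add(Add(Add(62, Mul(340, Pow(-83, 2))), Rational(-1, 465752)), -536) = Add(Add(Add(62, Mul(340, 6889)), Rational(-1, 465752)), -536) = Add(Add(Add(62, 2342260), Rational(-1, 465752)), -536) = Add(Add(2342322, Rational(-1, 465752)), -536) = Add(Rational(1090941156143, 465752), -536) = Rational(1090691513071, 465752)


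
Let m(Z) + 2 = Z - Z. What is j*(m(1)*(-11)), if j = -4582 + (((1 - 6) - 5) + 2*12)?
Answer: -100496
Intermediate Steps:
m(Z) = -2 (m(Z) = -2 + (Z - Z) = -2 + 0 = -2)
j = -4568 (j = -4582 + ((-5 - 5) + 24) = -4582 + (-10 + 24) = -4582 + 14 = -4568)
j*(m(1)*(-11)) = -(-9136)*(-11) = -4568*22 = -100496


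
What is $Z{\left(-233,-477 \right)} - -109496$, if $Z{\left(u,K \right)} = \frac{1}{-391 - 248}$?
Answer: $\frac{69967943}{639} \approx 1.095 \cdot 10^{5}$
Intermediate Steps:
$Z{\left(u,K \right)} = - \frac{1}{639}$ ($Z{\left(u,K \right)} = \frac{1}{-639} = - \frac{1}{639}$)
$Z{\left(-233,-477 \right)} - -109496 = - \frac{1}{639} - -109496 = - \frac{1}{639} + 109496 = \frac{69967943}{639}$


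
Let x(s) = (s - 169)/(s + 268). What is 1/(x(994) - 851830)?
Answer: -1262/1075008635 ≈ -1.1739e-6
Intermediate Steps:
x(s) = (-169 + s)/(268 + s)
1/(x(994) - 851830) = 1/((-169 + 994)/(268 + 994) - 851830) = 1/(825/1262 - 851830) = 1/(-1075008635/1262) = -1262/1075008635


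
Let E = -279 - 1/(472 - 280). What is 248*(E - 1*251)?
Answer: -3154591/24 ≈ -1.3144e+5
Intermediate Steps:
E = -53569/192 (E = -279 - 1/192 = -53569/192 ≈ -279.01)
248*(E - 1*251) = 248*(-53569/192 - 1*251) = 248*(-53569/192 - 251) = 248*(-101761/192) = -3154591/24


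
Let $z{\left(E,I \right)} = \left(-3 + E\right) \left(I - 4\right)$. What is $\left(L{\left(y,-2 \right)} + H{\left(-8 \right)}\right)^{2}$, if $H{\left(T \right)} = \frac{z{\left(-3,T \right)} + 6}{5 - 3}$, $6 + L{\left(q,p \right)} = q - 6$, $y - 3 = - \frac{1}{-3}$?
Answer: $\frac{8281}{9} \approx 920.11$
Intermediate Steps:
$z{\left(E,I \right)} = \left(-4 + I\right) \left(-3 + E\right)$ ($z{\left(E,I \right)} = \left(-3 + E\right) \left(-4 + I\right) = \left(-4 + I\right) \left(-3 + E\right)$)
$y = \frac{10}{3}$ ($y = 3 - \frac{1}{-3} = 3 - - \frac{1}{3} = 3 + \frac{1}{3} = \frac{10}{3} \approx 3.3333$)
$L{\left(q,p \right)} = -12 + q$ ($L{\left(q,p \right)} = -6 + \left(q - 6\right) = -6 + \left(-6 + q\right) = -12 + q$)
$H{\left(T \right)} = 15 - 3 T$ ($H{\left(T \right)} = \frac{\left(12 - -12 - 3 T - 3 T\right) + 6}{5 - 3} = \frac{\left(12 + 12 - 3 T - 3 T\right) + 6}{2} = \left(\left(24 - 6 T\right) + 6\right) \frac{1}{2} = \left(30 - 6 T\right) \frac{1}{2} = 15 - 3 T$)
$\left(L{\left(y,-2 \right)} + H{\left(-8 \right)}\right)^{2} = \left(\left(-12 + \frac{10}{3}\right) + \left(15 - -24\right)\right)^{2} = \left(- \frac{26}{3} + \left(15 + 24\right)\right)^{2} = \left(- \frac{26}{3} + 39\right)^{2} = \left(\frac{91}{3}\right)^{2} = \frac{8281}{9}$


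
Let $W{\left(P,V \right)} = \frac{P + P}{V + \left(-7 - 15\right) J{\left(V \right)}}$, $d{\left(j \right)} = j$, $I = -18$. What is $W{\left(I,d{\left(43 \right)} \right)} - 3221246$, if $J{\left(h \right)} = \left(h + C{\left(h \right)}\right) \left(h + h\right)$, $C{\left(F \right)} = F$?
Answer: $- \frac{174665621846}{54223} \approx -3.2212 \cdot 10^{6}$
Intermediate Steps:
$J{\left(h \right)} = 4 h^{2}$ ($J{\left(h \right)} = \left(h + h\right) \left(h + h\right) = 2 h 2 h = 4 h^{2}$)
$W{\left(P,V \right)} = \frac{2 P}{V - 88 V^{2}}$ ($W{\left(P,V \right)} = \frac{P + P}{V + \left(-7 - 15\right) 4 V^{2}} = \frac{2 P}{V - 22 \cdot 4 V^{2}} = \frac{2 P}{V - 88 V^{2}}$)
$W{\left(I,d{\left(43 \right)} \right)} - 3221246 = \left(-2\right) \left(-18\right) \frac{1}{43} \frac{1}{-1 + 88 \cdot 43} - 3221246 = \left(-2\right) \left(-18\right) \frac{1}{43} \frac{1}{-1 + 3784} - 3221246 = \left(-2\right) \left(-18\right) \frac{1}{43} \cdot \frac{1}{3783} - 3221246 = \frac{12}{54223} - 3221246 = - \frac{174665621846}{54223}$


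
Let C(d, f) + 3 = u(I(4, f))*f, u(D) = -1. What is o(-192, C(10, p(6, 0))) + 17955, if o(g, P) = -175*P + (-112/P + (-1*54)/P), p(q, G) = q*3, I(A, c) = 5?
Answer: 454396/21 ≈ 21638.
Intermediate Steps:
p(q, G) = 3*q
C(d, f) = -3 - f
o(g, P) = -175*P - 166/P (o(g, P) = -175*P + (-112/P - 54/P) = -175*P - 166/P)
o(-192, C(10, p(6, 0))) + 17955 = (-175*(-3 - 3*6) - 166/(-3 - 3*6)) + 17955 = (-175*(-3 - 1*18) - 166/(-3 - 1*18)) + 17955 = (-175*(-3 - 18) - 166/(-3 - 18)) + 17955 = (-175*(-21) - 166/(-21)) + 17955 = (3675 - 166*(-1/21)) + 17955 = (3675 + 166/21) + 17955 = 77341/21 + 17955 = 454396/21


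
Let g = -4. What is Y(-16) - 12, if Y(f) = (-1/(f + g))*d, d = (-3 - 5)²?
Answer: -44/5 ≈ -8.8000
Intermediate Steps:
d = 64 (d = (-8)² = 64)
Y(f) = -64/(-4 + f) (Y(f) = -1/(f - 4)*64 = -1/(-4 + f)*64 = -64/(-4 + f))
Y(-16) - 12 = -64/(-4 - 16) - 12 = -64/(-20) - 1*12 = -64*(-1/20) - 12 = 16/5 - 12 = -44/5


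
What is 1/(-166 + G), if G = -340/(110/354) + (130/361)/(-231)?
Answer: -83391/105087952 ≈ -0.00079354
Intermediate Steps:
G = -91245046/83391 (G = -340/(110*(1/354)) + (130*(1/361))*(-1/231) = -340/55/177 + (130/361)*(-1/231) = -340*177/55 - 130/83391 = -12036/11 - 130/83391 = -91245046/83391 ≈ -1094.2)
1/(-166 + G) = 1/(-166 - 91245046/83391) = 1/(-105087952/83391) = -83391/105087952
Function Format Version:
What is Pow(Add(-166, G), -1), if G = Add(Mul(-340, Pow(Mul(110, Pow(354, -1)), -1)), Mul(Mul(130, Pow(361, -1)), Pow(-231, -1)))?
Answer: Rational(-83391, 105087952) ≈ -0.00079354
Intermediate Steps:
G = Rational(-91245046, 83391) (G = Add(Mul(-340, Pow(Mul(110, Rational(1, 354)), -1)), Mul(Mul(130, Rational(1, 361)), Rational(-1, 231))) = Add(Mul(-340, Pow(Rational(55, 177), -1)), Mul(Rational(130, 361), Rational(-1, 231))) = Add(Mul(-340, Rational(177, 55)), Rational(-130, 83391)) = Add(Rational(-12036, 11), Rational(-130, 83391)) = Rational(-91245046, 83391) ≈ -1094.2)
Pow(Add(-166, G), -1) = Pow(Add(-166, Rational(-91245046, 83391)), -1) = Pow(Rational(-105087952, 83391), -1) = Rational(-83391, 105087952)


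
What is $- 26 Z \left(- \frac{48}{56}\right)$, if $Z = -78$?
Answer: $- \frac{12168}{7} \approx -1738.3$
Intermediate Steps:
$- 26 Z \left(- \frac{48}{56}\right) = \left(-26\right) \left(-78\right) \left(- \frac{48}{56}\right) = 2028 \left(\left(-48\right) \frac{1}{56}\right) = 2028 \left(- \frac{6}{7}\right) = - \frac{12168}{7}$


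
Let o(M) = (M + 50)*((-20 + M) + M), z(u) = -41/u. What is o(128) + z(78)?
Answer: 3276583/78 ≈ 42008.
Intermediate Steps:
o(M) = (-20 + 2*M)*(50 + M) (o(M) = (50 + M)*(-20 + 2*M) = (-20 + 2*M)*(50 + M))
o(128) + z(78) = (-1000 + 2*128² + 80*128) - 41/78 = (-1000 + 2*16384 + 10240) - 41*1/78 = (-1000 + 32768 + 10240) - 41/78 = 42008 - 41/78 = 3276583/78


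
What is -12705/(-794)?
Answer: 12705/794 ≈ 16.001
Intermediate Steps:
-12705/(-794) = -12705*(-1)/794 = -15*(-847/794) = 12705/794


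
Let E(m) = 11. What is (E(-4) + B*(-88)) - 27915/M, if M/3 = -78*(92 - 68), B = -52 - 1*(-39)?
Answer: 2171465/1872 ≈ 1160.0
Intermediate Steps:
B = -13 (B = -52 + 39 = -13)
M = -5616 (M = 3*(-78*(92 - 68)) = 3*(-78*24) = 3*(-1872) = -5616)
(E(-4) + B*(-88)) - 27915/M = (11 - 13*(-88)) - 27915/(-5616) = (11 + 1144) - 27915*(-1)/5616 = 1155 - 1*(-9305/1872) = 1155 + 9305/1872 = 2171465/1872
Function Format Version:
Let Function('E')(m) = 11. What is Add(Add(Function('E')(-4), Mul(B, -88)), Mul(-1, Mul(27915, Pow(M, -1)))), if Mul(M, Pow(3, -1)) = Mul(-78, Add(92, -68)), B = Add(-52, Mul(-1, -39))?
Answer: Rational(2171465, 1872) ≈ 1160.0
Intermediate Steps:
B = -13 (B = Add(-52, 39) = -13)
M = -5616 (M = Mul(3, Mul(-78, Add(92, -68))) = Mul(3, Mul(-78, 24)) = Mul(3, -1872) = -5616)
Add(Add(Function('E')(-4), Mul(B, -88)), Mul(-1, Mul(27915, Pow(M, -1)))) = Add(Add(11, Mul(-13, -88)), Mul(-1, Mul(27915, Pow(-5616, -1)))) = Add(Add(11, 1144), Mul(-1, Mul(27915, Rational(-1, 5616)))) = Add(1155, Mul(-1, Rational(-9305, 1872))) = Add(1155, Rational(9305, 1872)) = Rational(2171465, 1872)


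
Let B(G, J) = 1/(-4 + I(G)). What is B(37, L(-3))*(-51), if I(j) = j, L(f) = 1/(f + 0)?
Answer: -17/11 ≈ -1.5455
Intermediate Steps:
L(f) = 1/f
B(G, J) = 1/(-4 + G)
B(37, L(-3))*(-51) = -51/(-4 + 37) = -51/33 = (1/33)*(-51) = -17/11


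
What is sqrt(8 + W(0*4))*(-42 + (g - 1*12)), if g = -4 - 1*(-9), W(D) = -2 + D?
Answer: -49*sqrt(6) ≈ -120.03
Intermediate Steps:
g = 5 (g = -4 + 9 = 5)
sqrt(8 + W(0*4))*(-42 + (g - 1*12)) = sqrt(8 + (-2 + 0*4))*(-42 + (5 - 1*12)) = sqrt(8 + (-2 + 0))*(-42 + (5 - 12)) = sqrt(8 - 2)*(-42 - 7) = sqrt(6)*(-49) = -49*sqrt(6)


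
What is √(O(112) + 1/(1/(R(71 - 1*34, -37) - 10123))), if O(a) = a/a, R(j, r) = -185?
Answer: I*√10307 ≈ 101.52*I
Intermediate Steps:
O(a) = 1
√(O(112) + 1/(1/(R(71 - 1*34, -37) - 10123))) = √(1 + 1/(1/(-185 - 10123))) = √(1 + 1/(1/(-10308))) = √(1 + 1/(-1/10308)) = √(1 - 10308) = √(-10307) = I*√10307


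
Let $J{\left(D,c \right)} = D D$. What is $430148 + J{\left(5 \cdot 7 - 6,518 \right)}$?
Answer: $430989$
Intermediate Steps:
$J{\left(D,c \right)} = D^{2}$
$430148 + J{\left(5 \cdot 7 - 6,518 \right)} = 430148 + \left(5 \cdot 7 - 6\right)^{2} = 430148 + \left(35 - 6\right)^{2} = 430148 + 29^{2} = 430148 + 841 = 430989$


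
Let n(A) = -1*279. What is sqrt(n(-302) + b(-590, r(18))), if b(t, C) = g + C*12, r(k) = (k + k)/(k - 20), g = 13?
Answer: I*sqrt(482) ≈ 21.954*I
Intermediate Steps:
r(k) = 2*k/(-20 + k) (r(k) = (2*k)/(-20 + k) = 2*k/(-20 + k))
b(t, C) = 13 + 12*C (b(t, C) = 13 + C*12 = 13 + 12*C)
n(A) = -279
sqrt(n(-302) + b(-590, r(18))) = sqrt(-279 + (13 + 12*(2*18/(-20 + 18)))) = sqrt(-279 + (13 + 12*(2*18/(-2)))) = sqrt(-279 + (13 + 12*(2*18*(-1/2)))) = sqrt(-279 + (13 + 12*(-18))) = sqrt(-279 + (13 - 216)) = sqrt(-279 - 203) = sqrt(-482) = I*sqrt(482)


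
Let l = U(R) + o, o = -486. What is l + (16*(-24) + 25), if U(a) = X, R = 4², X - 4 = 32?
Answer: -809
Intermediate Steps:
X = 36 (X = 4 + 32 = 36)
R = 16
U(a) = 36
l = -450 (l = 36 - 486 = -450)
l + (16*(-24) + 25) = -450 + (16*(-24) + 25) = -450 + (-384 + 25) = -450 - 359 = -809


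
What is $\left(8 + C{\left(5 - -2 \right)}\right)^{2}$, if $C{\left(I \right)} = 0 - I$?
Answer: $1$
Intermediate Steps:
$C{\left(I \right)} = - I$
$\left(8 + C{\left(5 - -2 \right)}\right)^{2} = \left(8 - \left(5 - -2\right)\right)^{2} = \left(8 - \left(5 + 2\right)\right)^{2} = \left(8 - 7\right)^{2} = 1^{2} = 1$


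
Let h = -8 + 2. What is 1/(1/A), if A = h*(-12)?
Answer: 72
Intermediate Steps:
h = -6
A = 72 (A = -6*(-12) = 72)
1/(1/A) = 1/(1/72) = 72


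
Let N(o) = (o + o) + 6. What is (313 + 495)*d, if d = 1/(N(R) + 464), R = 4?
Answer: 404/239 ≈ 1.6904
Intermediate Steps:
N(o) = 6 + 2*o (N(o) = 2*o + 6 = 6 + 2*o)
d = 1/478 (d = 1/((6 + 2*4) + 464) = 1/((6 + 8) + 464) = 1/(14 + 464) = 1/478 ≈ 0.0020920)
(313 + 495)*d = (313 + 495)*(1/478) = 808*(1/478) = 404/239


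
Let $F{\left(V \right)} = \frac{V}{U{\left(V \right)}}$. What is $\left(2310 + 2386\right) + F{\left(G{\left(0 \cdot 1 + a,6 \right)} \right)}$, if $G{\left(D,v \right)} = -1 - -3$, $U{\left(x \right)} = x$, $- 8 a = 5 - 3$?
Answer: $4697$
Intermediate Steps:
$a = - \frac{1}{4}$ ($a = - \frac{5 - 3}{8} = \left(- \frac{1}{8}\right) 2 = - \frac{1}{4} \approx -0.25$)
$G{\left(D,v \right)} = 2$ ($G{\left(D,v \right)} = -1 + 3 = 2$)
$F{\left(V \right)} = 1$ ($F{\left(V \right)} = \frac{V}{V} = 1$)
$\left(2310 + 2386\right) + F{\left(G{\left(0 \cdot 1 + a,6 \right)} \right)} = \left(2310 + 2386\right) + 1 = 4696 + 1 = 4697$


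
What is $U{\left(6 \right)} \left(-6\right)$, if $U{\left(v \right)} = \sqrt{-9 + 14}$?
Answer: $- 6 \sqrt{5} \approx -13.416$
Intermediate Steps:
$U{\left(v \right)} = \sqrt{5}$
$U{\left(6 \right)} \left(-6\right) = \sqrt{5} \left(-6\right) = - 6 \sqrt{5}$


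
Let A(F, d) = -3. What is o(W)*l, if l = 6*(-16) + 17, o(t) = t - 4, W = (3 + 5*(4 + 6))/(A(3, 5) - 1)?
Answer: 5451/4 ≈ 1362.8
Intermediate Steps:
W = -53/4 (W = (3 + 5*(4 + 6))/(-3 - 1) = (3 + 5*10)/(-4) = (3 + 50)*(-¼) = 53*(-¼) = -53/4 ≈ -13.250)
o(t) = -4 + t
l = -79 (l = -96 + 17 = -79)
o(W)*l = (-4 - 53/4)*(-79) = -69/4*(-79) = 5451/4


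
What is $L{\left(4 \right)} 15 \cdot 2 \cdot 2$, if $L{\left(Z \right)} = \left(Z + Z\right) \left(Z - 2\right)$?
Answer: $960$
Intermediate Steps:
$L{\left(Z \right)} = 2 Z \left(-2 + Z\right)$
$L{\left(4 \right)} 15 \cdot 2 \cdot 2 = 2 \cdot 4 \left(-2 + 4\right) 15 \cdot 2 \cdot 2 = 2 \cdot 4 \cdot 2 \cdot 15 \cdot 4 = 16 \cdot 15 \cdot 4 = 240 \cdot 4 = 960$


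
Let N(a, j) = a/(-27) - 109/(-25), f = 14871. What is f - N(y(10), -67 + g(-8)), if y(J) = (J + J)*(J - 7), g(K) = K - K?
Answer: 3345494/225 ≈ 14869.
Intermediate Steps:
g(K) = 0
y(J) = 2*J*(-7 + J) (y(J) = (2*J)*(-7 + J) = 2*J*(-7 + J))
N(a, j) = 109/25 - a/27 (N(a, j) = a*(-1/27) - 109*(-1/25) = -a/27 + 109/25 = 109/25 - a/27)
f - N(y(10), -67 + g(-8)) = 14871 - (109/25 - 2*10*(-7 + 10)/27) = 14871 - (109/25 - 2*10*3/27) = 14871 - (109/25 - 1/27*60) = 14871 - (109/25 - 20/9) = 14871 - 1*481/225 = 14871 - 481/225 = 3345494/225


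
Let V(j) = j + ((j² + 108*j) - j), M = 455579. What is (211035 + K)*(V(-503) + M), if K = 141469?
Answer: 230630677056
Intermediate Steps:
V(j) = j² + 108*j (V(j) = j + (j² + 107*j) = j² + 108*j)
(211035 + K)*(V(-503) + M) = (211035 + 141469)*(-503*(108 - 503) + 455579) = 352504*(-503*(-395) + 455579) = 352504*(198685 + 455579) = 352504*654264 = 230630677056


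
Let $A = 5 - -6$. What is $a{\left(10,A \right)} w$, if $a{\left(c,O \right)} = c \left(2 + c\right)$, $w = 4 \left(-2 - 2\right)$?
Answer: $-1920$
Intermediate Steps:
$w = -16$ ($w = 4 \left(-4\right) = -16$)
$A = 11$ ($A = 5 + 6 = 11$)
$a{\left(10,A \right)} w = 10 \left(2 + 10\right) \left(-16\right) = 10 \cdot 12 \left(-16\right) = 120 \left(-16\right) = -1920$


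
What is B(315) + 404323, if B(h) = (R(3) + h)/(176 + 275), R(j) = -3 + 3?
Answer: 182349988/451 ≈ 4.0432e+5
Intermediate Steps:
R(j) = 0
B(h) = h/451 (B(h) = (0 + h)/(176 + 275) = h/451)
B(315) + 404323 = (1/451)*315 + 404323 = 315/451 + 404323 = 182349988/451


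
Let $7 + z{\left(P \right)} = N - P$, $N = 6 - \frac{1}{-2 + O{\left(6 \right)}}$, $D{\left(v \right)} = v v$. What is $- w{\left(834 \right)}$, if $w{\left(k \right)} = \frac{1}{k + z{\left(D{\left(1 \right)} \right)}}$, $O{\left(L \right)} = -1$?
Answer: $- \frac{3}{2497} \approx -0.0012014$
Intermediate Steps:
$D{\left(v \right)} = v^{2}$
$N = \frac{19}{3}$ ($N = 6 - \frac{1}{-2 - 1} = 6 - \frac{1}{-3} = 6 - - \frac{1}{3} = 6 + \frac{1}{3} = \frac{19}{3} \approx 6.3333$)
$z{\left(P \right)} = - \frac{2}{3} - P$ ($z{\left(P \right)} = -7 - \left(- \frac{19}{3} + P\right) = - \frac{2}{3} - P$)
$w{\left(k \right)} = \frac{1}{- \frac{5}{3} + k}$ ($w{\left(k \right)} = \frac{1}{k - \frac{5}{3}} = \frac{1}{- \frac{5}{3} + k}$)
$- w{\left(834 \right)} = - \frac{3}{-5 + 3 \cdot 834} = - \frac{3}{-5 + 2502} = - \frac{3}{2497}$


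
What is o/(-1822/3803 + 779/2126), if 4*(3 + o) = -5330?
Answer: 10797755219/911035 ≈ 11852.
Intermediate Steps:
o = -2671/2 (o = -3 + (¼)*(-5330) = -3 - 2665/2 = -2671/2 ≈ -1335.5)
o/(-1822/3803 + 779/2126) = -2671/(2*(-1822/3803 + 779/2126)) = -2671/(2*(-911035/8085178)) = -2671/2*(-8085178/911035) = 10797755219/911035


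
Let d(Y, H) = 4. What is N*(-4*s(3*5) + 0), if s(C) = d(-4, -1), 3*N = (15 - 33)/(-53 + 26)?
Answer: -32/9 ≈ -3.5556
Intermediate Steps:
N = 2/9 (N = ((15 - 33)/(-53 + 26))/3 = (-18/(-27))/3 = (-18*(-1/27))/3 = (⅓)*(⅔) = 2/9 ≈ 0.22222)
s(C) = 4
N*(-4*s(3*5) + 0) = 2*(-4*4 + 0)/9 = 2*(-16 + 0)/9 = (2/9)*(-16) = -32/9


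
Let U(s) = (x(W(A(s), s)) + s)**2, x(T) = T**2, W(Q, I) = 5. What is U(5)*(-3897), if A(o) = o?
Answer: -3507300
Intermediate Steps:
U(s) = (25 + s)**2 (U(s) = (5**2 + s)**2 = (25 + s)**2)
U(5)*(-3897) = (25 + 5)**2*(-3897) = 30**2*(-3897) = 900*(-3897) = -3507300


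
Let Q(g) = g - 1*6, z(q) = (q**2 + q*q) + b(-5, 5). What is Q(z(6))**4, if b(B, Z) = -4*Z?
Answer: 4477456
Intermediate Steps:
z(q) = -20 + 2*q**2 (z(q) = (q**2 + q*q) - 4*5 = (q**2 + q**2) - 20 = 2*q**2 - 20 = -20 + 2*q**2)
Q(g) = -6 + g (Q(g) = g - 6 = -6 + g)
Q(z(6))**4 = (-6 + (-20 + 2*6**2))**4 = (-6 + (-20 + 2*36))**4 = (-6 + (-20 + 72))**4 = (-6 + 52)**4 = 46**4 = 4477456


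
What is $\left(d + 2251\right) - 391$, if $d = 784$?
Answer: $2644$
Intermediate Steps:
$\left(d + 2251\right) - 391 = \left(784 + 2251\right) - 391 = 3035 - 391 = 2644$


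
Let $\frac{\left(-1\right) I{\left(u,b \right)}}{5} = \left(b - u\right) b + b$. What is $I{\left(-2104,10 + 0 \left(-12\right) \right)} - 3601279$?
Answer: $-3707029$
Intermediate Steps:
$I{\left(u,b \right)} = - 5 b - 5 b \left(b - u\right)$ ($I{\left(u,b \right)} = - 5 \left(\left(b - u\right) b + b\right) = - 5 \left(b \left(b - u\right) + b\right) = - 5 \left(b + b \left(b - u\right)\right) = - 5 b - 5 b \left(b - u\right)$)
$I{\left(-2104,10 + 0 \left(-12\right) \right)} - 3601279 = 5 \left(10 + 0 \left(-12\right)\right) \left(-1 - 2104 - \left(10 + 0 \left(-12\right)\right)\right) - 3601279 = 5 \left(10 + 0\right) \left(-1 - 2104 - \left(10 + 0\right)\right) - 3601279 = 5 \cdot 10 \left(-1 - 2104 - 10\right) - 3601279 = 5 \cdot 10 \left(-2115\right) - 3601279 = -105750 - 3601279 = -3707029$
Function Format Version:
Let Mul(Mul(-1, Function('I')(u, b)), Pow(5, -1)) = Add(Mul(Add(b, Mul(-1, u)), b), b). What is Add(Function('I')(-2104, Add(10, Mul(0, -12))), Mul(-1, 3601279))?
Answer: -3707029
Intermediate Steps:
Function('I')(u, b) = Add(Mul(-5, b), Mul(-5, b, Add(b, Mul(-1, u)))) (Function('I')(u, b) = Mul(-5, Add(Mul(Add(b, Mul(-1, u)), b), b)) = Mul(-5, Add(Mul(b, Add(b, Mul(-1, u))), b)) = Mul(-5, Add(b, Mul(b, Add(b, Mul(-1, u))))) = Add(Mul(-5, b), Mul(-5, b, Add(b, Mul(-1, u)))))
Add(Function('I')(-2104, Add(10, Mul(0, -12))), Mul(-1, 3601279)) = Add(Mul(5, Add(10, Mul(0, -12)), Add(-1, -2104, Mul(-1, Add(10, Mul(0, -12))))), Mul(-1, 3601279)) = Add(Mul(5, Add(10, 0), Add(-1, -2104, Mul(-1, Add(10, 0)))), -3601279) = Add(Mul(5, 10, Add(-1, -2104, Mul(-1, 10))), -3601279) = Add(Mul(5, 10, Add(-1, -2104, -10)), -3601279) = Add(Mul(5, 10, -2115), -3601279) = Add(-105750, -3601279) = -3707029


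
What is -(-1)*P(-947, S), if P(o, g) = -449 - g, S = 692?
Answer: -1141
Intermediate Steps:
-(-1)*P(-947, S) = -(-1)*(-449 - 1*692) = -(-1)*(-449 - 692) = -(-1)*(-1141) = -1*1141 = -1141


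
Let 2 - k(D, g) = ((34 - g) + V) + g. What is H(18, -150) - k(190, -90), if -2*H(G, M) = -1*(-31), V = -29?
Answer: -25/2 ≈ -12.500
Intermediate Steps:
k(D, g) = -3 (k(D, g) = 2 - (((34 - g) - 29) + g) = 2 - ((5 - g) + g) = 2 - 1*5 = 2 - 5 = -3)
H(G, M) = -31/2 (H(G, M) = -(-1)*(-31)/2 = -½*31 = -31/2)
H(18, -150) - k(190, -90) = -31/2 - 1*(-3) = -31/2 + 3 = -25/2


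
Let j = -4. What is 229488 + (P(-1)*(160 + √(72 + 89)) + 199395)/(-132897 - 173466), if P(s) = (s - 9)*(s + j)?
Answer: 70306424749/306363 - 50*√161/306363 ≈ 2.2949e+5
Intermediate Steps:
P(s) = (-9 + s)*(-4 + s) (P(s) = (s - 9)*(s - 4) = (-9 + s)*(-4 + s))
229488 + (P(-1)*(160 + √(72 + 89)) + 199395)/(-132897 - 173466) = 229488 + ((36 + (-1)² - 13*(-1))*(160 + √(72 + 89)) + 199395)/(-132897 - 173466) = 229488 + ((36 + 1 + 13)*(160 + √161) + 199395)/(-306363) = 229488 + (50*(160 + √161) + 199395)*(-1/306363) = 229488 + ((8000 + 50*√161) + 199395)*(-1/306363) = 229488 + (207395 + 50*√161)*(-1/306363) = 229488 + (-207395/306363 - 50*√161/306363) = 70306424749/306363 - 50*√161/306363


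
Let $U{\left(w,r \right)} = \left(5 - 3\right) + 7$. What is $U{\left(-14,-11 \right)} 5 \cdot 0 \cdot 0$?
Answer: $0$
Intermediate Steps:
$U{\left(w,r \right)} = 9$ ($U{\left(w,r \right)} = 2 + 7 = 9$)
$U{\left(-14,-11 \right)} 5 \cdot 0 \cdot 0 = 9 \cdot 5 \cdot 0 \cdot 0 = 9 \cdot 0 \cdot 0 = 9 \cdot 0 = 0$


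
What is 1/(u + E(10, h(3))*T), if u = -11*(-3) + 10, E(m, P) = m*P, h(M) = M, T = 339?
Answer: 1/10213 ≈ 9.7914e-5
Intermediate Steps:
E(m, P) = P*m
u = 43 (u = 33 + 10 = 43)
1/(u + E(10, h(3))*T) = 1/(43 + (3*10)*339) = 1/(43 + 30*339) = 1/(43 + 10170) = 1/10213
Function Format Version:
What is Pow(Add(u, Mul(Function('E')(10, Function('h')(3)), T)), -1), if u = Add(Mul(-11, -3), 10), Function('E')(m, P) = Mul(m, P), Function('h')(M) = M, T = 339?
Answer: Rational(1, 10213) ≈ 9.7914e-5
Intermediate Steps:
Function('E')(m, P) = Mul(P, m)
u = 43 (u = Add(33, 10) = 43)
Pow(Add(u, Mul(Function('E')(10, Function('h')(3)), T)), -1) = Pow(Add(43, Mul(Mul(3, 10), 339)), -1) = Pow(Add(43, Mul(30, 339)), -1) = Pow(Add(43, 10170), -1) = Pow(10213, -1) = Rational(1, 10213)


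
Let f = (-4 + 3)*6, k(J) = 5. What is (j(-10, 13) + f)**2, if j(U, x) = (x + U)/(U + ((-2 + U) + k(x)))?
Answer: 11025/289 ≈ 38.149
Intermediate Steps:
j(U, x) = (U + x)/(3 + 2*U) (j(U, x) = (x + U)/(U + ((-2 + U) + 5)) = (U + x)/(U + (3 + U)) = (U + x)/(3 + 2*U))
f = -6 (f = -1*6 = -6)
(j(-10, 13) + f)**2 = ((-10 + 13)/(3 + 2*(-10)) - 6)**2 = (3/(3 - 20) - 6)**2 = (3/(-17) - 6)**2 = (-1/17*3 - 6)**2 = (-3/17 - 6)**2 = (-105/17)**2 = 11025/289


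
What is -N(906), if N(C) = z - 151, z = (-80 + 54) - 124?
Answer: 301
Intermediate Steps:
z = -150 (z = -26 - 124 = -150)
N(C) = -301 (N(C) = -150 - 151 = -301)
-N(906) = -1*(-301) = 301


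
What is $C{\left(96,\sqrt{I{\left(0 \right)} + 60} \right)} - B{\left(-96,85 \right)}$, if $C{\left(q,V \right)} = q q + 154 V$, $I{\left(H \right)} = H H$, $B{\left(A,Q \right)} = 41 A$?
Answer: $13152 + 308 \sqrt{15} \approx 14345.0$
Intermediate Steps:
$I{\left(H \right)} = H^{2}$
$C{\left(q,V \right)} = q^{2} + 154 V$
$C{\left(96,\sqrt{I{\left(0 \right)} + 60} \right)} - B{\left(-96,85 \right)} = \left(96^{2} + 154 \sqrt{0^{2} + 60}\right) - 41 \left(-96\right) = \left(9216 + 154 \sqrt{0 + 60}\right) - -3936 = \left(9216 + 154 \sqrt{60}\right) + 3936 = \left(9216 + 154 \cdot 2 \sqrt{15}\right) + 3936 = \left(9216 + 308 \sqrt{15}\right) + 3936 = 13152 + 308 \sqrt{15}$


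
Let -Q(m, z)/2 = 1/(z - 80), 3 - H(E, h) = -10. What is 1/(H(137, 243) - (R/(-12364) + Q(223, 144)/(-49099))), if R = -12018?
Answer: 4856480288/58413666397 ≈ 0.083139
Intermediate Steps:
H(E, h) = 13 (H(E, h) = 3 - 1*(-10) = 3 + 10 = 13)
Q(m, z) = -2/(-80 + z) (Q(m, z) = -2/(z - 80) = -2/(-80 + z))
1/(H(137, 243) - (R/(-12364) + Q(223, 144)/(-49099))) = 1/(13 - (-12018/(-12364) - 2/(-80 + 144)/(-49099))) = 1/(13 - (-12018*(-1/12364) - 2/64*(-1/49099))) = 1/(13 - (6009/6182 - 2*1/64*(-1/49099))) = 1/(13 - (6009/6182 - 1/32*(-1/49099))) = 1/(13 - (6009/6182 + 1/1571168)) = 1/(13 - 1*4720577347/4856480288) = 1/(13 - 4720577347/4856480288) = 1/(58413666397/4856480288) = 4856480288/58413666397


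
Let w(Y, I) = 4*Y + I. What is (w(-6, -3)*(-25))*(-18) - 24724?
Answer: -36874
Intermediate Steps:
w(Y, I) = I + 4*Y
(w(-6, -3)*(-25))*(-18) - 24724 = ((-3 + 4*(-6))*(-25))*(-18) - 24724 = ((-3 - 24)*(-25))*(-18) - 24724 = -27*(-25)*(-18) - 24724 = 675*(-18) - 24724 = -12150 - 24724 = -36874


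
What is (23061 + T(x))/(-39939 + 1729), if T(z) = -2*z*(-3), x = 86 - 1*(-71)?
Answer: -24003/38210 ≈ -0.62819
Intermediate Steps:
x = 157 (x = 86 + 71 = 157)
T(z) = 6*z
(23061 + T(x))/(-39939 + 1729) = (23061 + 6*157)/(-39939 + 1729) = (23061 + 942)/(-38210) = 24003*(-1/38210) = -24003/38210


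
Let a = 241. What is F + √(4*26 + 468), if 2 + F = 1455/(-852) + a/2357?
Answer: -2413477/669388 + 2*√143 ≈ 20.311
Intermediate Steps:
F = -2413477/669388 (F = -2 + (1455/(-852) + 241/2357) = -2 + (1455*(-1/852) + 241*(1/2357)) = -2 + (-485/284 + 241/2357) = -2 - 1074701/669388 = -2413477/669388 ≈ -3.6055)
F + √(4*26 + 468) = -2413477/669388 + √(4*26 + 468) = -2413477/669388 + √(104 + 468) = -2413477/669388 + √572 = -2413477/669388 + 2*√143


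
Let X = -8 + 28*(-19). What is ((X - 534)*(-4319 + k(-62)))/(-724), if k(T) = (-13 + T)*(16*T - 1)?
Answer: 18836886/181 ≈ 1.0407e+5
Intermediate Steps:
k(T) = (-1 + 16*T)*(-13 + T) (k(T) = (-13 + T)*(-1 + 16*T) = (-1 + 16*T)*(-13 + T))
X = -540 (X = -8 - 532 = -540)
((X - 534)*(-4319 + k(-62)))/(-724) = ((-540 - 534)*(-4319 + (13 - 209*(-62) + 16*(-62)**2)))/(-724) = -1074*(-4319 + (13 + 12958 + 16*3844))*(-1/724) = -1074*(-4319 + (13 + 12958 + 61504))*(-1/724) = -1074*(-4319 + 74475)*(-1/724) = -1074*70156*(-1/724) = -75347544*(-1/724) = 18836886/181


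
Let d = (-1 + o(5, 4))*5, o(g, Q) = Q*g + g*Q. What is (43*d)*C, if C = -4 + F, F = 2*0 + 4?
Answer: 0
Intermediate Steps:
F = 4 (F = 0 + 4 = 4)
C = 0 (C = -4 + 4 = 0)
o(g, Q) = 2*Q*g (o(g, Q) = Q*g + Q*g = 2*Q*g)
d = 195 (d = (-1 + 2*4*5)*5 = (-1 + 40)*5 = 39*5 = 195)
(43*d)*C = (43*195)*0 = 8385*0 = 0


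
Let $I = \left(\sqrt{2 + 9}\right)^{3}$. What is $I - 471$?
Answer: $-471 + 11 \sqrt{11} \approx -434.52$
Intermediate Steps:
$I = 11 \sqrt{11}$ ($I = \left(\sqrt{11}\right)^{3} = 11 \sqrt{11} \approx 36.483$)
$I - 471 = 11 \sqrt{11} - 471 = -471 + 11 \sqrt{11}$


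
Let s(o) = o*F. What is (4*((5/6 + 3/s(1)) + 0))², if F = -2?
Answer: 64/9 ≈ 7.1111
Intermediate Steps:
s(o) = -2*o (s(o) = o*(-2) = -2*o)
(4*((5/6 + 3/s(1)) + 0))² = (4*((5/6 + 3/((-2*1))) + 0))² = (4*((5*(⅙) + 3/(-2)) + 0))² = (4*((⅚ + 3*(-½)) + 0))² = (4*((⅚ - 3/2) + 0))² = (4*(-⅔ + 0))² = (4*(-⅔))² = (-8/3)² = 64/9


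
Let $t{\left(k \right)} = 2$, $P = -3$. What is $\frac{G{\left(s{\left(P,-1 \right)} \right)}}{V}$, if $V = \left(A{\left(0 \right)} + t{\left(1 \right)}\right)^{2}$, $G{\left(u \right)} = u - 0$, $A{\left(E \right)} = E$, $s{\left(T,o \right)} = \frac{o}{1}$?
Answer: $- \frac{1}{4} \approx -0.25$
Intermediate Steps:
$s{\left(T,o \right)} = o$ ($s{\left(T,o \right)} = o 1 = o$)
$G{\left(u \right)} = u$ ($G{\left(u \right)} = u + 0 = u$)
$V = 4$ ($V = \left(0 + 2\right)^{2} = 2^{2} = 4$)
$\frac{G{\left(s{\left(P,-1 \right)} \right)}}{V} = - \frac{1}{4}$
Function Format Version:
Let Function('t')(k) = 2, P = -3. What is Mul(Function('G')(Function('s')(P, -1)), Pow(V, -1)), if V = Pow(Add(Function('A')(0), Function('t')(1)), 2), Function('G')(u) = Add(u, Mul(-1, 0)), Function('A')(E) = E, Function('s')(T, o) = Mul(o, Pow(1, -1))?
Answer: Rational(-1, 4) ≈ -0.25000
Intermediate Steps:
Function('s')(T, o) = o (Function('s')(T, o) = Mul(o, 1) = o)
Function('G')(u) = u (Function('G')(u) = Add(u, 0) = u)
V = 4 (V = Pow(Add(0, 2), 2) = Pow(2, 2) = 4)
Mul(Function('G')(Function('s')(P, -1)), Pow(V, -1)) = Mul(-1, Pow(4, -1)) = Mul(-1, Rational(1, 4)) = Rational(-1, 4)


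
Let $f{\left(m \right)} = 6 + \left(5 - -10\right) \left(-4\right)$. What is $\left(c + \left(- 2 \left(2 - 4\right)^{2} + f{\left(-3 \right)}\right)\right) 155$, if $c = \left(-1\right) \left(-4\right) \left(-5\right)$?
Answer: $-12710$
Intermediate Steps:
$f{\left(m \right)} = -54$ ($f{\left(m \right)} = 6 + \left(5 + 10\right) \left(-4\right) = 6 + 15 \left(-4\right) = 6 - 60 = -54$)
$c = -20$ ($c = 4 \left(-5\right) = -20$)
$\left(c + \left(- 2 \left(2 - 4\right)^{2} + f{\left(-3 \right)}\right)\right) 155 = \left(-20 - \left(54 + 2 \left(2 - 4\right)^{2}\right)\right) 155 = \left(-20 - \left(54 + 2 \left(-2\right)^{2}\right)\right) 155 = \left(-20 - 62\right) 155 = \left(-82\right) 155 = -12710$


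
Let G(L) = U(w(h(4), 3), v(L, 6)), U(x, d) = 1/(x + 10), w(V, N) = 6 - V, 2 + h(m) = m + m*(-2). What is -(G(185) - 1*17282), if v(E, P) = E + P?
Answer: 380203/22 ≈ 17282.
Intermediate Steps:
h(m) = -2 - m (h(m) = -2 + (m + m*(-2)) = -2 + (m - 2*m) = -2 - m)
U(x, d) = 1/(10 + x)
G(L) = 1/22 (G(L) = 1/(10 + (6 - (-2 - 1*4))) = 1/(10 + (6 - (-2 - 4))) = 1/(10 + (6 - 1*(-6))) = 1/(10 + (6 + 6)) = 1/(10 + 12) = 1/22)
-(G(185) - 1*17282) = -(1/22 - 1*17282) = -(1/22 - 17282) = -1*(-380203/22) = 380203/22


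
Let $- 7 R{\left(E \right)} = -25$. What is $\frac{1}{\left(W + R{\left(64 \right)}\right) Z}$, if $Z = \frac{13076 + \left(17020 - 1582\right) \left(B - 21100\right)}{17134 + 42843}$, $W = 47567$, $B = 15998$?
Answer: $- \frac{419839}{26223810290400} \approx -1.601 \cdot 10^{-8}$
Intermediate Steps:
$R{\left(E \right)} = \frac{25}{7}$ ($R{\left(E \right)} = \left(- \frac{1}{7}\right) \left(-25\right) = \frac{25}{7}$)
$Z = - \frac{78751600}{59977}$ ($Z = \frac{13076 + \left(17020 - 1582\right) \left(15998 - 21100\right)}{17134 + 42843} = \frac{13076 + 15438 \left(-5102\right)}{59977} = \left(13076 - 78764676\right) \frac{1}{59977} = \left(-78751600\right) \frac{1}{59977} = - \frac{78751600}{59977} \approx -1313.0$)
$\frac{1}{\left(W + R{\left(64 \right)}\right) Z} = \frac{1}{\left(47567 + \frac{25}{7}\right) \left(- \frac{78751600}{59977}\right)} = \frac{1}{\frac{332994}{7}} \left(- \frac{59977}{78751600}\right) = \frac{7}{332994} \left(- \frac{59977}{78751600}\right) = - \frac{419839}{26223810290400}$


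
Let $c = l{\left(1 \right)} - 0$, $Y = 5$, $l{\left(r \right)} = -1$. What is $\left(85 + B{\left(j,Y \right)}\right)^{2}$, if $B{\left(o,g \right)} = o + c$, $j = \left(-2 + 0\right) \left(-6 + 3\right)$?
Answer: $8100$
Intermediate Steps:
$j = 6$ ($j = \left(-2\right) \left(-3\right) = 6$)
$c = -1$ ($c = -1 - 0 = -1 + 0 = -1$)
$B{\left(o,g \right)} = -1 + o$ ($B{\left(o,g \right)} = o - 1 = -1 + o$)
$\left(85 + B{\left(j,Y \right)}\right)^{2} = \left(85 + \left(-1 + 6\right)\right)^{2} = \left(85 + 5\right)^{2} = 90^{2} = 8100$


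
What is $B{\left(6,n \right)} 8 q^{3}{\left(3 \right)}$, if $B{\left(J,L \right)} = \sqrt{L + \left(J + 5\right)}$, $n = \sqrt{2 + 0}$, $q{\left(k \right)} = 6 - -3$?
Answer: $5832 \sqrt{11 + \sqrt{2}} \approx 20548.0$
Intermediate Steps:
$q{\left(k \right)} = 9$ ($q{\left(k \right)} = 6 + 3 = 9$)
$n = \sqrt{2} \approx 1.4142$
$B{\left(J,L \right)} = \sqrt{5 + J + L}$ ($B{\left(J,L \right)} = \sqrt{L + \left(5 + J\right)} = \sqrt{5 + J + L}$)
$B{\left(6,n \right)} 8 q^{3}{\left(3 \right)} = \sqrt{5 + 6 + \sqrt{2}} \cdot 8 \cdot 9^{3} = \sqrt{11 + \sqrt{2}} \cdot 8 \cdot 729 = 8 \sqrt{11 + \sqrt{2}} \cdot 729 = 5832 \sqrt{11 + \sqrt{2}}$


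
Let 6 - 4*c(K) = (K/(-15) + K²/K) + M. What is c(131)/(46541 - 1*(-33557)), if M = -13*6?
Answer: -287/2402940 ≈ -0.00011944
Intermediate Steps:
M = -78
c(K) = 21 - 7*K/30 (c(K) = 3/2 - ((K/(-15) + K²/K) - 78)/4 = 3/2 - ((K*(-1/15) + K) - 78)/4 = 3/2 - ((-K/15 + K) - 78)/4 = 3/2 - (14*K/15 - 78)/4 = 3/2 - (-78 + 14*K/15)/4 = 3/2 + (39/2 - 7*K/30) = 21 - 7*K/30)
c(131)/(46541 - 1*(-33557)) = (21 - 7/30*131)/(46541 - 1*(-33557)) = (21 - 917/30)/(46541 + 33557) = -287/30/80098 = -287/30*1/80098 = -287/2402940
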